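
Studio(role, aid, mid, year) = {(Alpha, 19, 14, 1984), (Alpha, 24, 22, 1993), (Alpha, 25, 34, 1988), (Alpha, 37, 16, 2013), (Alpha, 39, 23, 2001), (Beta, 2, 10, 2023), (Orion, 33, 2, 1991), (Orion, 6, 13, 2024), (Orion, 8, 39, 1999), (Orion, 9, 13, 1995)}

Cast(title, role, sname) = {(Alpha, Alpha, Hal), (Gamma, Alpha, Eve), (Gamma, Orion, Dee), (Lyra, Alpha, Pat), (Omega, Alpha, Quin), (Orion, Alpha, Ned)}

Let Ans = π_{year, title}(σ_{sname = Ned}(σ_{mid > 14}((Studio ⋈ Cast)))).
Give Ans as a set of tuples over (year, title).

{(1988, Orion), (1993, Orion), (2001, Orion), (2013, Orion)}

Joining Studio and Cast on role yields {(Alpha, 19, 14, 1984, Alpha, Hal), (Alpha, 19, 14, 1984, Gamma, Eve), (Alpha, 19, 14, 1984, Lyra, Pat), (Alpha, 19, 14, 1984, Omega, Quin), (Alpha, 19, 14, 1984, Orion, Ned), (Alpha, 24, 22, 1993, Alpha, Hal), (Alpha, 24, 22, 1993, Gamma, Eve), (Alpha, 24, 22, 1993, Lyra, Pat), (Alpha, 24, 22, 1993, Omega, Quin), (Alpha, 24, 22, 1993, Orion, Ned), (Alpha, 25, 34, 1988, Alpha, Hal), (Alpha, 25, 34, 1988, Gamma, Eve), (Alpha, 25, 34, 1988, Lyra, Pat), (Alpha, 25, 34, 1988, Omega, Quin), (Alpha, 25, 34, 1988, Orion, Ned), (Alpha, 37, 16, 2013, Alpha, Hal), (Alpha, 37, 16, 2013, Gamma, Eve), (Alpha, 37, 16, 2013, Lyra, Pat), (Alpha, 37, 16, 2013, Omega, Quin), (Alpha, 37, 16, 2013, Orion, Ned), (Alpha, 39, 23, 2001, Alpha, Hal), (Alpha, 39, 23, 2001, Gamma, Eve), (Alpha, 39, 23, 2001, Lyra, Pat), (Alpha, 39, 23, 2001, Omega, Quin), (Alpha, 39, 23, 2001, Orion, Ned), (Orion, 33, 2, 1991, Gamma, Dee), (Orion, 6, 13, 2024, Gamma, Dee), (Orion, 8, 39, 1999, Gamma, Dee), (Orion, 9, 13, 1995, Gamma, Dee)}.
Selection mid > 14: {(Alpha, 24, 22, 1993, Alpha, Hal), (Alpha, 24, 22, 1993, Gamma, Eve), (Alpha, 24, 22, 1993, Lyra, Pat), (Alpha, 24, 22, 1993, Omega, Quin), (Alpha, 24, 22, 1993, Orion, Ned), (Alpha, 25, 34, 1988, Alpha, Hal), (Alpha, 25, 34, 1988, Gamma, Eve), (Alpha, 25, 34, 1988, Lyra, Pat), (Alpha, 25, 34, 1988, Omega, Quin), (Alpha, 25, 34, 1988, Orion, Ned), (Alpha, 37, 16, 2013, Alpha, Hal), (Alpha, 37, 16, 2013, Gamma, Eve), (Alpha, 37, 16, 2013, Lyra, Pat), (Alpha, 37, 16, 2013, Omega, Quin), (Alpha, 37, 16, 2013, Orion, Ned), (Alpha, 39, 23, 2001, Alpha, Hal), (Alpha, 39, 23, 2001, Gamma, Eve), (Alpha, 39, 23, 2001, Lyra, Pat), (Alpha, 39, 23, 2001, Omega, Quin), (Alpha, 39, 23, 2001, Orion, Ned), (Orion, 8, 39, 1999, Gamma, Dee)}
Selection sname = Ned: {(Alpha, 24, 22, 1993, Orion, Ned), (Alpha, 25, 34, 1988, Orion, Ned), (Alpha, 37, 16, 2013, Orion, Ned), (Alpha, 39, 23, 2001, Orion, Ned)}
Projecting to year, title: {(1988, Orion), (1993, Orion), (2001, Orion), (2013, Orion)}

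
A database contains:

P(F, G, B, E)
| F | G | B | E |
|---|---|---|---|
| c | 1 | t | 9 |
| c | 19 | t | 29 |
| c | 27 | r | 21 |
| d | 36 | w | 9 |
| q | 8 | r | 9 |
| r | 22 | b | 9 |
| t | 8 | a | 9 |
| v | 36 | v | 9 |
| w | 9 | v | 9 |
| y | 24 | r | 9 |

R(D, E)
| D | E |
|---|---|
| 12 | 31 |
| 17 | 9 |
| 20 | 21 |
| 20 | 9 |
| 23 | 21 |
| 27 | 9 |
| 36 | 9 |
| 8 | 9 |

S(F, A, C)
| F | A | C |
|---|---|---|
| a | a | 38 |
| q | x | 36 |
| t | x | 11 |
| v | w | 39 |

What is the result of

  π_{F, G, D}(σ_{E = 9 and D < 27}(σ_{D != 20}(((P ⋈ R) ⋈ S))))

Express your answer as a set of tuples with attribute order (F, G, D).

{(q, 8, 17), (q, 8, 8), (t, 8, 17), (t, 8, 8), (v, 36, 17), (v, 36, 8)}

P ⋈ R (natural join on E): {(c, 1, t, 9, 17), (c, 1, t, 9, 20), (c, 1, t, 9, 27), (c, 1, t, 9, 36), (c, 1, t, 9, 8), (c, 27, r, 21, 20), (c, 27, r, 21, 23), (d, 36, w, 9, 17), (d, 36, w, 9, 20), (d, 36, w, 9, 27), (d, 36, w, 9, 36), (d, 36, w, 9, 8), (q, 8, r, 9, 17), (q, 8, r, 9, 20), (q, 8, r, 9, 27), (q, 8, r, 9, 36), (q, 8, r, 9, 8), (r, 22, b, 9, 17), (r, 22, b, 9, 20), (r, 22, b, 9, 27), (r, 22, b, 9, 36), (r, 22, b, 9, 8), (t, 8, a, 9, 17), (t, 8, a, 9, 20), (t, 8, a, 9, 27), (t, 8, a, 9, 36), (t, 8, a, 9, 8), (v, 36, v, 9, 17), (v, 36, v, 9, 20), (v, 36, v, 9, 27), (v, 36, v, 9, 36), (v, 36, v, 9, 8), (w, 9, v, 9, 17), (w, 9, v, 9, 20), (w, 9, v, 9, 27), (w, 9, v, 9, 36), (w, 9, v, 9, 8), (y, 24, r, 9, 17), (y, 24, r, 9, 20), (y, 24, r, 9, 27), (y, 24, r, 9, 36), (y, 24, r, 9, 8)}
(P ⋈ R) ⋈ S (natural join on F): {(q, 8, r, 9, 17, x, 36), (q, 8, r, 9, 20, x, 36), (q, 8, r, 9, 27, x, 36), (q, 8, r, 9, 36, x, 36), (q, 8, r, 9, 8, x, 36), (t, 8, a, 9, 17, x, 11), (t, 8, a, 9, 20, x, 11), (t, 8, a, 9, 27, x, 11), (t, 8, a, 9, 36, x, 11), (t, 8, a, 9, 8, x, 11), (v, 36, v, 9, 17, w, 39), (v, 36, v, 9, 20, w, 39), (v, 36, v, 9, 27, w, 39), (v, 36, v, 9, 36, w, 39), (v, 36, v, 9, 8, w, 39)}
Filtering on D != 20 leaves {(q, 8, r, 9, 17, x, 36), (q, 8, r, 9, 27, x, 36), (q, 8, r, 9, 36, x, 36), (q, 8, r, 9, 8, x, 36), (t, 8, a, 9, 17, x, 11), (t, 8, a, 9, 27, x, 11), (t, 8, a, 9, 36, x, 11), (t, 8, a, 9, 8, x, 11), (v, 36, v, 9, 17, w, 39), (v, 36, v, 9, 27, w, 39), (v, 36, v, 9, 36, w, 39), (v, 36, v, 9, 8, w, 39)}.
Filtering on E = 9 and D < 27 leaves {(q, 8, r, 9, 17, x, 36), (q, 8, r, 9, 8, x, 36), (t, 8, a, 9, 17, x, 11), (t, 8, a, 9, 8, x, 11), (v, 36, v, 9, 17, w, 39), (v, 36, v, 9, 8, w, 39)}.
π[F, G, D]: project onto (F, G, D) → {(q, 8, 17), (q, 8, 8), (t, 8, 17), (t, 8, 8), (v, 36, 17), (v, 36, 8)}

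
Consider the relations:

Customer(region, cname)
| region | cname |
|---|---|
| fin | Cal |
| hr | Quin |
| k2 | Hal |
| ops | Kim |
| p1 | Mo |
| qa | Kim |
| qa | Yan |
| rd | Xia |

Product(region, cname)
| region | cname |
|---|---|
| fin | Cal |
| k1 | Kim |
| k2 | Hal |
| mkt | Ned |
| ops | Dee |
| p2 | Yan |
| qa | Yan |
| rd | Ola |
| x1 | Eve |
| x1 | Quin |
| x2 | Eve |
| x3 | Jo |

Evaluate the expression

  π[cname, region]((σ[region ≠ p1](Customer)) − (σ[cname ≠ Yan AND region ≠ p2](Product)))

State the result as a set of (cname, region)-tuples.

{(Kim, ops), (Kim, qa), (Quin, hr), (Xia, rd), (Yan, qa)}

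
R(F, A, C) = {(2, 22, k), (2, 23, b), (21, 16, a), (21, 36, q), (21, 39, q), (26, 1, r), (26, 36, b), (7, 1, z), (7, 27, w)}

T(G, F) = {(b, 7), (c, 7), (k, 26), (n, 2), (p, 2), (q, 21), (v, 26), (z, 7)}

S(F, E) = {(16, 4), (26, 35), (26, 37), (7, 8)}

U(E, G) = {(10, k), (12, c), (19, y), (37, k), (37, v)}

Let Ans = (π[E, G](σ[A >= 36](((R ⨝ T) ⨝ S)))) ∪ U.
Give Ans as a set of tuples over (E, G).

R ⋈ T (natural join on F): {(2, 22, k, n), (2, 22, k, p), (2, 23, b, n), (2, 23, b, p), (21, 16, a, q), (21, 36, q, q), (21, 39, q, q), (26, 1, r, k), (26, 1, r, v), (26, 36, b, k), (26, 36, b, v), (7, 1, z, b), (7, 1, z, c), (7, 1, z, z), (7, 27, w, b), (7, 27, w, c), (7, 27, w, z)}
(R ⨝ T) ⋈ S (natural join on F): {(26, 1, r, k, 35), (26, 1, r, k, 37), (26, 1, r, v, 35), (26, 1, r, v, 37), (26, 36, b, k, 35), (26, 36, b, k, 37), (26, 36, b, v, 35), (26, 36, b, v, 37), (7, 1, z, b, 8), (7, 1, z, c, 8), (7, 1, z, z, 8), (7, 27, w, b, 8), (7, 27, w, c, 8), (7, 27, w, z, 8)}
Selection A >= 36: {(26, 36, b, k, 35), (26, 36, b, k, 37), (26, 36, b, v, 35), (26, 36, b, v, 37)}
π_{E, G} gives {(35, k), (35, v), (37, k), (37, v)}.
Taking the union: {(10, k), (12, c), (19, y), (35, k), (35, v), (37, k), (37, v)}

{(10, k), (12, c), (19, y), (35, k), (35, v), (37, k), (37, v)}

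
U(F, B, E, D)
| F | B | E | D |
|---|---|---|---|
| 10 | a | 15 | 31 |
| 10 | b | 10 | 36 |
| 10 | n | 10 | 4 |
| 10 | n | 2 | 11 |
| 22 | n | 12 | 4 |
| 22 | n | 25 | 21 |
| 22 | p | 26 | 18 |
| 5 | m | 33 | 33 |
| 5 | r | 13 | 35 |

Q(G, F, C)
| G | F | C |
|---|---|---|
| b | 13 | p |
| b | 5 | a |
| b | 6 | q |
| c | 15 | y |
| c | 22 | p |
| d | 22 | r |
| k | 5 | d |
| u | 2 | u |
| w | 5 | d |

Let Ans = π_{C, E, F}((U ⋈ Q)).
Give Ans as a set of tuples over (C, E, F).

{(a, 13, 5), (a, 33, 5), (d, 13, 5), (d, 33, 5), (p, 12, 22), (p, 25, 22), (p, 26, 22), (r, 12, 22), (r, 25, 22), (r, 26, 22)}

Joining U and Q on F yields {(22, n, 12, 4, c, p), (22, n, 12, 4, d, r), (22, n, 25, 21, c, p), (22, n, 25, 21, d, r), (22, p, 26, 18, c, p), (22, p, 26, 18, d, r), (5, m, 33, 33, b, a), (5, m, 33, 33, k, d), (5, m, 33, 33, w, d), (5, r, 13, 35, b, a), (5, r, 13, 35, k, d), (5, r, 13, 35, w, d)}.
Keep only column(s) C, E, F (2 duplicate(s) eliminated): {(a, 13, 5), (a, 33, 5), (d, 13, 5), (d, 33, 5), (p, 12, 22), (p, 25, 22), (p, 26, 22), (r, 12, 22), (r, 25, 22), (r, 26, 22)}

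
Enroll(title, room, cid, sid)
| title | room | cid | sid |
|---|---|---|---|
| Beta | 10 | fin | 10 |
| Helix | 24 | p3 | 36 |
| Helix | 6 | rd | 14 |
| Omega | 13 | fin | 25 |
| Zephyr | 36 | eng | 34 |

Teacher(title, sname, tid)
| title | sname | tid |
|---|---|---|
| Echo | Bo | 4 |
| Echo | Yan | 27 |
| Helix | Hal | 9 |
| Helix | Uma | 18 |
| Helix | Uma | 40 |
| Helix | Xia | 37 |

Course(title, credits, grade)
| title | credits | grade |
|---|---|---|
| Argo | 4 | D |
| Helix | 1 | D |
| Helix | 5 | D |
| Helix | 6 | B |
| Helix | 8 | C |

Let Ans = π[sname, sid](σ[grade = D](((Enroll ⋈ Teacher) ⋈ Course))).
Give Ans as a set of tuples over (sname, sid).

Enroll ⋈ Teacher (natural join on title): {(Helix, 24, p3, 36, Hal, 9), (Helix, 24, p3, 36, Uma, 18), (Helix, 24, p3, 36, Uma, 40), (Helix, 24, p3, 36, Xia, 37), (Helix, 6, rd, 14, Hal, 9), (Helix, 6, rd, 14, Uma, 18), (Helix, 6, rd, 14, Uma, 40), (Helix, 6, rd, 14, Xia, 37)}
(Enroll ⋈ Teacher) ⋈ Course (natural join on title): {(Helix, 24, p3, 36, Hal, 9, 1, D), (Helix, 24, p3, 36, Hal, 9, 5, D), (Helix, 24, p3, 36, Hal, 9, 6, B), (Helix, 24, p3, 36, Hal, 9, 8, C), (Helix, 24, p3, 36, Uma, 18, 1, D), (Helix, 24, p3, 36, Uma, 18, 5, D), (Helix, 24, p3, 36, Uma, 18, 6, B), (Helix, 24, p3, 36, Uma, 18, 8, C), (Helix, 24, p3, 36, Uma, 40, 1, D), (Helix, 24, p3, 36, Uma, 40, 5, D), (Helix, 24, p3, 36, Uma, 40, 6, B), (Helix, 24, p3, 36, Uma, 40, 8, C), (Helix, 24, p3, 36, Xia, 37, 1, D), (Helix, 24, p3, 36, Xia, 37, 5, D), (Helix, 24, p3, 36, Xia, 37, 6, B), (Helix, 24, p3, 36, Xia, 37, 8, C), (Helix, 6, rd, 14, Hal, 9, 1, D), (Helix, 6, rd, 14, Hal, 9, 5, D), (Helix, 6, rd, 14, Hal, 9, 6, B), (Helix, 6, rd, 14, Hal, 9, 8, C), (Helix, 6, rd, 14, Uma, 18, 1, D), (Helix, 6, rd, 14, Uma, 18, 5, D), (Helix, 6, rd, 14, Uma, 18, 6, B), (Helix, 6, rd, 14, Uma, 18, 8, C), (Helix, 6, rd, 14, Uma, 40, 1, D), (Helix, 6, rd, 14, Uma, 40, 5, D), (Helix, 6, rd, 14, Uma, 40, 6, B), (Helix, 6, rd, 14, Uma, 40, 8, C), (Helix, 6, rd, 14, Xia, 37, 1, D), (Helix, 6, rd, 14, Xia, 37, 5, D), (Helix, 6, rd, 14, Xia, 37, 6, B), (Helix, 6, rd, 14, Xia, 37, 8, C)}
Selection grade = D: {(Helix, 24, p3, 36, Hal, 9, 1, D), (Helix, 24, p3, 36, Hal, 9, 5, D), (Helix, 24, p3, 36, Uma, 18, 1, D), (Helix, 24, p3, 36, Uma, 18, 5, D), (Helix, 24, p3, 36, Uma, 40, 1, D), (Helix, 24, p3, 36, Uma, 40, 5, D), (Helix, 24, p3, 36, Xia, 37, 1, D), (Helix, 24, p3, 36, Xia, 37, 5, D), (Helix, 6, rd, 14, Hal, 9, 1, D), (Helix, 6, rd, 14, Hal, 9, 5, D), (Helix, 6, rd, 14, Uma, 18, 1, D), (Helix, 6, rd, 14, Uma, 18, 5, D), (Helix, 6, rd, 14, Uma, 40, 1, D), (Helix, 6, rd, 14, Uma, 40, 5, D), (Helix, 6, rd, 14, Xia, 37, 1, D), (Helix, 6, rd, 14, Xia, 37, 5, D)}
Keep only column(s) sname, sid (10 duplicate(s) eliminated): {(Hal, 14), (Hal, 36), (Uma, 14), (Uma, 36), (Xia, 14), (Xia, 36)}

{(Hal, 14), (Hal, 36), (Uma, 14), (Uma, 36), (Xia, 14), (Xia, 36)}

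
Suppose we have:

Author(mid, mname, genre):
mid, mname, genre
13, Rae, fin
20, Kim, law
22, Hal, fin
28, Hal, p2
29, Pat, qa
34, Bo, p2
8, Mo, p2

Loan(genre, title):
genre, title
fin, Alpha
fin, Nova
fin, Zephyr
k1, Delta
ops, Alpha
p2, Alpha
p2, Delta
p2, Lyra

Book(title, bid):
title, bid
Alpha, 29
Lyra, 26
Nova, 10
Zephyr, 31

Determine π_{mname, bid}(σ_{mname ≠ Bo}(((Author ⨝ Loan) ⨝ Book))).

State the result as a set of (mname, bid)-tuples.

Joining Author and Loan on genre yields {(13, Rae, fin, Alpha), (13, Rae, fin, Nova), (13, Rae, fin, Zephyr), (22, Hal, fin, Alpha), (22, Hal, fin, Nova), (22, Hal, fin, Zephyr), (28, Hal, p2, Alpha), (28, Hal, p2, Delta), (28, Hal, p2, Lyra), (34, Bo, p2, Alpha), (34, Bo, p2, Delta), (34, Bo, p2, Lyra), (8, Mo, p2, Alpha), (8, Mo, p2, Delta), (8, Mo, p2, Lyra)}.
Joining (Author ⨝ Loan) and Book on title yields {(13, Rae, fin, Alpha, 29), (13, Rae, fin, Nova, 10), (13, Rae, fin, Zephyr, 31), (22, Hal, fin, Alpha, 29), (22, Hal, fin, Nova, 10), (22, Hal, fin, Zephyr, 31), (28, Hal, p2, Alpha, 29), (28, Hal, p2, Lyra, 26), (34, Bo, p2, Alpha, 29), (34, Bo, p2, Lyra, 26), (8, Mo, p2, Alpha, 29), (8, Mo, p2, Lyra, 26)}.
Apply σ_{mname ≠ Bo}; surviving tuples: {(13, Rae, fin, Alpha, 29), (13, Rae, fin, Nova, 10), (13, Rae, fin, Zephyr, 31), (22, Hal, fin, Alpha, 29), (22, Hal, fin, Nova, 10), (22, Hal, fin, Zephyr, 31), (28, Hal, p2, Alpha, 29), (28, Hal, p2, Lyra, 26), (8, Mo, p2, Alpha, 29), (8, Mo, p2, Lyra, 26)}
π_{mname, bid} gives {(Hal, 10), (Hal, 26), (Hal, 29), (Hal, 31), (Mo, 26), (Mo, 29), (Rae, 10), (Rae, 29), (Rae, 31)} (1 duplicate(s) eliminated).

{(Hal, 10), (Hal, 26), (Hal, 29), (Hal, 31), (Mo, 26), (Mo, 29), (Rae, 10), (Rae, 29), (Rae, 31)}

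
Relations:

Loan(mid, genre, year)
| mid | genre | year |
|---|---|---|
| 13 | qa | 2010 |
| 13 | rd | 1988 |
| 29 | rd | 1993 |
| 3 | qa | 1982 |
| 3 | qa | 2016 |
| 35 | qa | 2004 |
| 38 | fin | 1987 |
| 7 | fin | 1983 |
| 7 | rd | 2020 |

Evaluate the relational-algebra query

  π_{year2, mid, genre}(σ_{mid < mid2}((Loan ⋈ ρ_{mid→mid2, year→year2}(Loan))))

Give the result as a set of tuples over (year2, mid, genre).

ρ[mid→mid2, year→year2]: schema becomes (mid2, genre, year2); tuples unchanged.
Natural join on genre: {(13, qa, 2010, 13, 2010), (13, qa, 2010, 3, 1982), (13, qa, 2010, 3, 2016), (13, qa, 2010, 35, 2004), (13, rd, 1988, 13, 1988), (13, rd, 1988, 29, 1993), (13, rd, 1988, 7, 2020), (29, rd, 1993, 13, 1988), (29, rd, 1993, 29, 1993), (29, rd, 1993, 7, 2020), (3, qa, 1982, 13, 2010), (3, qa, 1982, 3, 1982), (3, qa, 1982, 3, 2016), (3, qa, 1982, 35, 2004), (3, qa, 2016, 13, 2010), (3, qa, 2016, 3, 1982), (3, qa, 2016, 3, 2016), (3, qa, 2016, 35, 2004), (35, qa, 2004, 13, 2010), (35, qa, 2004, 3, 1982), (35, qa, 2004, 3, 2016), (35, qa, 2004, 35, 2004), (38, fin, 1987, 38, 1987), (38, fin, 1987, 7, 1983), (7, fin, 1983, 38, 1987), (7, fin, 1983, 7, 1983), (7, rd, 2020, 13, 1988), (7, rd, 2020, 29, 1993), (7, rd, 2020, 7, 2020)}
Selection mid < mid2: {(13, qa, 2010, 35, 2004), (13, rd, 1988, 29, 1993), (3, qa, 1982, 13, 2010), (3, qa, 1982, 35, 2004), (3, qa, 2016, 13, 2010), (3, qa, 2016, 35, 2004), (7, fin, 1983, 38, 1987), (7, rd, 2020, 13, 1988), (7, rd, 2020, 29, 1993)}
π[year2, mid, genre]: project onto (year2, mid, genre) (2 duplicate(s) eliminated) → {(1987, 7, fin), (1988, 7, rd), (1993, 13, rd), (1993, 7, rd), (2004, 13, qa), (2004, 3, qa), (2010, 3, qa)}

{(1987, 7, fin), (1988, 7, rd), (1993, 13, rd), (1993, 7, rd), (2004, 13, qa), (2004, 3, qa), (2010, 3, qa)}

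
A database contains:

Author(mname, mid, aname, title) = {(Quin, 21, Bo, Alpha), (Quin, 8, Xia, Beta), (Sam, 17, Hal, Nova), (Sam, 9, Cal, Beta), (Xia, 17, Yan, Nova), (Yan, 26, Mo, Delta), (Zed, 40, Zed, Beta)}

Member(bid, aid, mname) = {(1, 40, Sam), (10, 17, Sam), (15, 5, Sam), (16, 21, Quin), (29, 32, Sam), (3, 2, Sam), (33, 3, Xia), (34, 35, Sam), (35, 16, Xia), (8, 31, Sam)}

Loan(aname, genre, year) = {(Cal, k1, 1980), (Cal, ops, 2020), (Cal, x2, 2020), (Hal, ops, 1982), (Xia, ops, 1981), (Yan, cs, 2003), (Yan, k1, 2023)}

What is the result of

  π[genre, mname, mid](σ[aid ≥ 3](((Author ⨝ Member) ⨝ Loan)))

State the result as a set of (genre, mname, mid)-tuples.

{(cs, Xia, 17), (k1, Sam, 9), (k1, Xia, 17), (ops, Quin, 8), (ops, Sam, 17), (ops, Sam, 9), (x2, Sam, 9)}

Joining Author and Member on mname yields {(Quin, 21, Bo, Alpha, 16, 21), (Quin, 8, Xia, Beta, 16, 21), (Sam, 17, Hal, Nova, 1, 40), (Sam, 17, Hal, Nova, 10, 17), (Sam, 17, Hal, Nova, 15, 5), (Sam, 17, Hal, Nova, 29, 32), (Sam, 17, Hal, Nova, 3, 2), (Sam, 17, Hal, Nova, 34, 35), (Sam, 17, Hal, Nova, 8, 31), (Sam, 9, Cal, Beta, 1, 40), (Sam, 9, Cal, Beta, 10, 17), (Sam, 9, Cal, Beta, 15, 5), (Sam, 9, Cal, Beta, 29, 32), (Sam, 9, Cal, Beta, 3, 2), (Sam, 9, Cal, Beta, 34, 35), (Sam, 9, Cal, Beta, 8, 31), (Xia, 17, Yan, Nova, 33, 3), (Xia, 17, Yan, Nova, 35, 16)}.
Joining (Author ⨝ Member) and Loan on aname yields {(Quin, 8, Xia, Beta, 16, 21, ops, 1981), (Sam, 17, Hal, Nova, 1, 40, ops, 1982), (Sam, 17, Hal, Nova, 10, 17, ops, 1982), (Sam, 17, Hal, Nova, 15, 5, ops, 1982), (Sam, 17, Hal, Nova, 29, 32, ops, 1982), (Sam, 17, Hal, Nova, 3, 2, ops, 1982), (Sam, 17, Hal, Nova, 34, 35, ops, 1982), (Sam, 17, Hal, Nova, 8, 31, ops, 1982), (Sam, 9, Cal, Beta, 1, 40, k1, 1980), (Sam, 9, Cal, Beta, 1, 40, ops, 2020), (Sam, 9, Cal, Beta, 1, 40, x2, 2020), (Sam, 9, Cal, Beta, 10, 17, k1, 1980), (Sam, 9, Cal, Beta, 10, 17, ops, 2020), (Sam, 9, Cal, Beta, 10, 17, x2, 2020), (Sam, 9, Cal, Beta, 15, 5, k1, 1980), (Sam, 9, Cal, Beta, 15, 5, ops, 2020), (Sam, 9, Cal, Beta, 15, 5, x2, 2020), (Sam, 9, Cal, Beta, 29, 32, k1, 1980), (Sam, 9, Cal, Beta, 29, 32, ops, 2020), (Sam, 9, Cal, Beta, 29, 32, x2, 2020), (Sam, 9, Cal, Beta, 3, 2, k1, 1980), (Sam, 9, Cal, Beta, 3, 2, ops, 2020), (Sam, 9, Cal, Beta, 3, 2, x2, 2020), (Sam, 9, Cal, Beta, 34, 35, k1, 1980), (Sam, 9, Cal, Beta, 34, 35, ops, 2020), (Sam, 9, Cal, Beta, 34, 35, x2, 2020), (Sam, 9, Cal, Beta, 8, 31, k1, 1980), (Sam, 9, Cal, Beta, 8, 31, ops, 2020), (Sam, 9, Cal, Beta, 8, 31, x2, 2020), (Xia, 17, Yan, Nova, 33, 3, cs, 2003), (Xia, 17, Yan, Nova, 33, 3, k1, 2023), (Xia, 17, Yan, Nova, 35, 16, cs, 2003), (Xia, 17, Yan, Nova, 35, 16, k1, 2023)}.
Selection aid ≥ 3: {(Quin, 8, Xia, Beta, 16, 21, ops, 1981), (Sam, 17, Hal, Nova, 1, 40, ops, 1982), (Sam, 17, Hal, Nova, 10, 17, ops, 1982), (Sam, 17, Hal, Nova, 15, 5, ops, 1982), (Sam, 17, Hal, Nova, 29, 32, ops, 1982), (Sam, 17, Hal, Nova, 34, 35, ops, 1982), (Sam, 17, Hal, Nova, 8, 31, ops, 1982), (Sam, 9, Cal, Beta, 1, 40, k1, 1980), (Sam, 9, Cal, Beta, 1, 40, ops, 2020), (Sam, 9, Cal, Beta, 1, 40, x2, 2020), (Sam, 9, Cal, Beta, 10, 17, k1, 1980), (Sam, 9, Cal, Beta, 10, 17, ops, 2020), (Sam, 9, Cal, Beta, 10, 17, x2, 2020), (Sam, 9, Cal, Beta, 15, 5, k1, 1980), (Sam, 9, Cal, Beta, 15, 5, ops, 2020), (Sam, 9, Cal, Beta, 15, 5, x2, 2020), (Sam, 9, Cal, Beta, 29, 32, k1, 1980), (Sam, 9, Cal, Beta, 29, 32, ops, 2020), (Sam, 9, Cal, Beta, 29, 32, x2, 2020), (Sam, 9, Cal, Beta, 34, 35, k1, 1980), (Sam, 9, Cal, Beta, 34, 35, ops, 2020), (Sam, 9, Cal, Beta, 34, 35, x2, 2020), (Sam, 9, Cal, Beta, 8, 31, k1, 1980), (Sam, 9, Cal, Beta, 8, 31, ops, 2020), (Sam, 9, Cal, Beta, 8, 31, x2, 2020), (Xia, 17, Yan, Nova, 33, 3, cs, 2003), (Xia, 17, Yan, Nova, 33, 3, k1, 2023), (Xia, 17, Yan, Nova, 35, 16, cs, 2003), (Xia, 17, Yan, Nova, 35, 16, k1, 2023)}
π_{genre, mname, mid} gives {(cs, Xia, 17), (k1, Sam, 9), (k1, Xia, 17), (ops, Quin, 8), (ops, Sam, 17), (ops, Sam, 9), (x2, Sam, 9)} (22 duplicate(s) eliminated).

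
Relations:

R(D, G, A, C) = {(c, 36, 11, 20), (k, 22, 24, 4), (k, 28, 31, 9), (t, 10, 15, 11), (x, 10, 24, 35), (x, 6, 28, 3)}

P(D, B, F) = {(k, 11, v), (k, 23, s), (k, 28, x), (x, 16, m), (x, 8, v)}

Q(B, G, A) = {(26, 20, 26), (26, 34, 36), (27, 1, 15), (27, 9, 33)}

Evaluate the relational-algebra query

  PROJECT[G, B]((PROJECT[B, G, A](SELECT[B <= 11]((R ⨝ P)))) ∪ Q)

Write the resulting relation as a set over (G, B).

{(1, 27), (10, 8), (20, 26), (22, 11), (28, 11), (34, 26), (6, 8), (9, 27)}

Joining R and P on D yields {(k, 22, 24, 4, 11, v), (k, 22, 24, 4, 23, s), (k, 22, 24, 4, 28, x), (k, 28, 31, 9, 11, v), (k, 28, 31, 9, 23, s), (k, 28, 31, 9, 28, x), (x, 10, 24, 35, 16, m), (x, 10, 24, 35, 8, v), (x, 6, 28, 3, 16, m), (x, 6, 28, 3, 8, v)}.
Filtering on B <= 11 leaves {(k, 22, 24, 4, 11, v), (k, 28, 31, 9, 11, v), (x, 10, 24, 35, 8, v), (x, 6, 28, 3, 8, v)}.
π_{B, G, A} gives {(11, 22, 24), (11, 28, 31), (8, 10, 24), (8, 6, 28)}.
Taking the union: {(11, 22, 24), (11, 28, 31), (26, 20, 26), (26, 34, 36), (27, 1, 15), (27, 9, 33), (8, 10, 24), (8, 6, 28)}
π_{G, B} gives {(1, 27), (10, 8), (20, 26), (22, 11), (28, 11), (34, 26), (6, 8), (9, 27)}.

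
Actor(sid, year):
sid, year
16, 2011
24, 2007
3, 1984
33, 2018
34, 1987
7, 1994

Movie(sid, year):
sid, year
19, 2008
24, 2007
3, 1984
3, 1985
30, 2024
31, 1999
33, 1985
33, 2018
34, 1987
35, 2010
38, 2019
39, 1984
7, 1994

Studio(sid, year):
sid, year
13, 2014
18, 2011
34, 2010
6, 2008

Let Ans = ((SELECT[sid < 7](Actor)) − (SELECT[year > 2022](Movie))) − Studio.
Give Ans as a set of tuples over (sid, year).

Selection sid < 7: {(3, 1984)}
Selection year > 2022: {(30, 2024)}
Set difference of the two operands is {(3, 1984)}.
Set difference of the two operands is {(3, 1984)}.

{(3, 1984)}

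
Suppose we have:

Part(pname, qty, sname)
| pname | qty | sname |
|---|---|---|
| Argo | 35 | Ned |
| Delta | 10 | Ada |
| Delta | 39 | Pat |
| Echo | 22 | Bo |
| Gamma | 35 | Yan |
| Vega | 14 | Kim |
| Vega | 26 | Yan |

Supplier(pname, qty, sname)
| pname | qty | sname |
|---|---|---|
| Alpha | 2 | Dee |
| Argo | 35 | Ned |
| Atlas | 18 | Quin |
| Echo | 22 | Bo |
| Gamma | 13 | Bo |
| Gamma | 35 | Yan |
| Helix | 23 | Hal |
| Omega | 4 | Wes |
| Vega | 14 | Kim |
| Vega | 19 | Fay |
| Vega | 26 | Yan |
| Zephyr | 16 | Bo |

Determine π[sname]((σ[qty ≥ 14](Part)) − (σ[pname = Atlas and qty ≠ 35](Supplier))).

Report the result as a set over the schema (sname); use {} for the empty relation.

σ[qty ≥ 14]: keep tuples satisfying qty ≥ 14 → {(Argo, 35, Ned), (Delta, 39, Pat), (Echo, 22, Bo), (Gamma, 35, Yan), (Vega, 14, Kim), (Vega, 26, Yan)}
σ[pname = Atlas and qty ≠ 35]: keep tuples satisfying pname = Atlas and qty ≠ 35 → {(Atlas, 18, Quin)}
Set difference of the two operands is {(Argo, 35, Ned), (Delta, 39, Pat), (Echo, 22, Bo), (Gamma, 35, Yan), (Vega, 14, Kim), (Vega, 26, Yan)}.
Projecting to sname (1 duplicate(s) eliminated): {Bo, Kim, Ned, Pat, Yan}

{Bo, Kim, Ned, Pat, Yan}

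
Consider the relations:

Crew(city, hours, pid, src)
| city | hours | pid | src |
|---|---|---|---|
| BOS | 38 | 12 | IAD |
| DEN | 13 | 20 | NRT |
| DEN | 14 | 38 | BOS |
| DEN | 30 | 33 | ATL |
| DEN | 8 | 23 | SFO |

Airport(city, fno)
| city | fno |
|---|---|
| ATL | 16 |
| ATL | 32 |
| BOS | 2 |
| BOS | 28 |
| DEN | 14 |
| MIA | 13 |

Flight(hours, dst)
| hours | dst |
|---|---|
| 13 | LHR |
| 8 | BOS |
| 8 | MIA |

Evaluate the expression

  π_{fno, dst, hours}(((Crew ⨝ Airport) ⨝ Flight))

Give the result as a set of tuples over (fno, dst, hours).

{(14, BOS, 8), (14, LHR, 13), (14, MIA, 8)}

Joining Crew and Airport on city yields {(BOS, 38, 12, IAD, 2), (BOS, 38, 12, IAD, 28), (DEN, 13, 20, NRT, 14), (DEN, 14, 38, BOS, 14), (DEN, 30, 33, ATL, 14), (DEN, 8, 23, SFO, 14)}.
Joining (Crew ⨝ Airport) and Flight on hours yields {(DEN, 13, 20, NRT, 14, LHR), (DEN, 8, 23, SFO, 14, BOS), (DEN, 8, 23, SFO, 14, MIA)}.
π_{fno, dst, hours} gives {(14, BOS, 8), (14, LHR, 13), (14, MIA, 8)}.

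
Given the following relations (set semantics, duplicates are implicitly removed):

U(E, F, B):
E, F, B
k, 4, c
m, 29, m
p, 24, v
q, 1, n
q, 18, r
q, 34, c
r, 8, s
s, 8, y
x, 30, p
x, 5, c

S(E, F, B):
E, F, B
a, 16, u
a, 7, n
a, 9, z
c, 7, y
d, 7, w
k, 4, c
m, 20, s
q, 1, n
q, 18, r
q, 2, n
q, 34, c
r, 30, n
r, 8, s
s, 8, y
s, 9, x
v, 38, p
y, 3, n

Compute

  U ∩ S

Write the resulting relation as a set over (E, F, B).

{(k, 4, c), (q, 1, n), (q, 18, r), (q, 34, c), (r, 8, s), (s, 8, y)}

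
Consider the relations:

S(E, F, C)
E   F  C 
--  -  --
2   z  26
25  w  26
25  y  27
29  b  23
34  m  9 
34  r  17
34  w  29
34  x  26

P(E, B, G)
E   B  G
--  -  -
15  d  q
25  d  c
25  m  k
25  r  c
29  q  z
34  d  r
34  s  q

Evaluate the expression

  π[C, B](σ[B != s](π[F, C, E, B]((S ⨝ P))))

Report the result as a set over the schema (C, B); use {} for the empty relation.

S ⋈ P (natural join on E): {(25, w, 26, d, c), (25, w, 26, m, k), (25, w, 26, r, c), (25, y, 27, d, c), (25, y, 27, m, k), (25, y, 27, r, c), (29, b, 23, q, z), (34, m, 9, d, r), (34, m, 9, s, q), (34, r, 17, d, r), (34, r, 17, s, q), (34, w, 29, d, r), (34, w, 29, s, q), (34, x, 26, d, r), (34, x, 26, s, q)}
π[F, C, E, B]: project onto (F, C, E, B) → {(b, 23, 29, q), (m, 9, 34, d), (m, 9, 34, s), (r, 17, 34, d), (r, 17, 34, s), (w, 26, 25, d), (w, 26, 25, m), (w, 26, 25, r), (w, 29, 34, d), (w, 29, 34, s), (x, 26, 34, d), (x, 26, 34, s), (y, 27, 25, d), (y, 27, 25, m), (y, 27, 25, r)}
Apply σ_{B != s}; surviving tuples: {(b, 23, 29, q), (m, 9, 34, d), (r, 17, 34, d), (w, 26, 25, d), (w, 26, 25, m), (w, 26, 25, r), (w, 29, 34, d), (x, 26, 34, d), (y, 27, 25, d), (y, 27, 25, m), (y, 27, 25, r)}
π[C, B]: project onto (C, B) (1 duplicate(s) eliminated) → {(17, d), (23, q), (26, d), (26, m), (26, r), (27, d), (27, m), (27, r), (29, d), (9, d)}

{(17, d), (23, q), (26, d), (26, m), (26, r), (27, d), (27, m), (27, r), (29, d), (9, d)}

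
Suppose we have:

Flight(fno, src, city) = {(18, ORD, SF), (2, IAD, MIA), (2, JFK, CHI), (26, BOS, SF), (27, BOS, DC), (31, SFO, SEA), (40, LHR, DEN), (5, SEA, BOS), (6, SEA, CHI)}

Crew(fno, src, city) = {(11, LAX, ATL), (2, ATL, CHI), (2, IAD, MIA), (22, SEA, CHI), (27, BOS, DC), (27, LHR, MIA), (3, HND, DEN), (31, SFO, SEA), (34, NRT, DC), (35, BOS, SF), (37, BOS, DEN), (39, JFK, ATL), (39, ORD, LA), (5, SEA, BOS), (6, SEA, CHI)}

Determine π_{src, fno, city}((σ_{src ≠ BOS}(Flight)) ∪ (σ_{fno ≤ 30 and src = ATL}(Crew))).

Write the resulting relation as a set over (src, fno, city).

Apply σ_{src ≠ BOS}; surviving tuples: {(18, ORD, SF), (2, IAD, MIA), (2, JFK, CHI), (31, SFO, SEA), (40, LHR, DEN), (5, SEA, BOS), (6, SEA, CHI)}
Apply σ_{fno ≤ 30 and src = ATL}; surviving tuples: {(2, ATL, CHI)}
Set union of the two operands is {(18, ORD, SF), (2, ATL, CHI), (2, IAD, MIA), (2, JFK, CHI), (31, SFO, SEA), (40, LHR, DEN), (5, SEA, BOS), (6, SEA, CHI)}.
π_{src, fno, city} gives {(ATL, 2, CHI), (IAD, 2, MIA), (JFK, 2, CHI), (LHR, 40, DEN), (ORD, 18, SF), (SEA, 5, BOS), (SEA, 6, CHI), (SFO, 31, SEA)}.

{(ATL, 2, CHI), (IAD, 2, MIA), (JFK, 2, CHI), (LHR, 40, DEN), (ORD, 18, SF), (SEA, 5, BOS), (SEA, 6, CHI), (SFO, 31, SEA)}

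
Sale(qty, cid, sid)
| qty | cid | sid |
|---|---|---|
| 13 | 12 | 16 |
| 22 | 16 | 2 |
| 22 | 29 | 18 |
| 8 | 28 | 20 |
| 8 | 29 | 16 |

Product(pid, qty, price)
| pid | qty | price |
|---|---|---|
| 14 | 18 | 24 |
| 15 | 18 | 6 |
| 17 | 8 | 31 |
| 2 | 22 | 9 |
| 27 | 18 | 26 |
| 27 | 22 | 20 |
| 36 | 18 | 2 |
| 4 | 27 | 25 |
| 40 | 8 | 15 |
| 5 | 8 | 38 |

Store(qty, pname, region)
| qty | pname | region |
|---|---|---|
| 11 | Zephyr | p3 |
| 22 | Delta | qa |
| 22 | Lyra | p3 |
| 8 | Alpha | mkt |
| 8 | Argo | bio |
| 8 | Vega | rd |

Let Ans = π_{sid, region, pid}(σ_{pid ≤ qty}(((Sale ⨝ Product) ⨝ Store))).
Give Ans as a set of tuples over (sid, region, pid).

Natural join on qty: {(22, 16, 2, 2, 9), (22, 16, 2, 27, 20), (22, 29, 18, 2, 9), (22, 29, 18, 27, 20), (8, 28, 20, 17, 31), (8, 28, 20, 40, 15), (8, 28, 20, 5, 38), (8, 29, 16, 17, 31), (8, 29, 16, 40, 15), (8, 29, 16, 5, 38)}
Natural join on qty: {(22, 16, 2, 2, 9, Delta, qa), (22, 16, 2, 2, 9, Lyra, p3), (22, 16, 2, 27, 20, Delta, qa), (22, 16, 2, 27, 20, Lyra, p3), (22, 29, 18, 2, 9, Delta, qa), (22, 29, 18, 2, 9, Lyra, p3), (22, 29, 18, 27, 20, Delta, qa), (22, 29, 18, 27, 20, Lyra, p3), (8, 28, 20, 17, 31, Alpha, mkt), (8, 28, 20, 17, 31, Argo, bio), (8, 28, 20, 17, 31, Vega, rd), (8, 28, 20, 40, 15, Alpha, mkt), (8, 28, 20, 40, 15, Argo, bio), (8, 28, 20, 40, 15, Vega, rd), (8, 28, 20, 5, 38, Alpha, mkt), (8, 28, 20, 5, 38, Argo, bio), (8, 28, 20, 5, 38, Vega, rd), (8, 29, 16, 17, 31, Alpha, mkt), (8, 29, 16, 17, 31, Argo, bio), (8, 29, 16, 17, 31, Vega, rd), (8, 29, 16, 40, 15, Alpha, mkt), (8, 29, 16, 40, 15, Argo, bio), (8, 29, 16, 40, 15, Vega, rd), (8, 29, 16, 5, 38, Alpha, mkt), (8, 29, 16, 5, 38, Argo, bio), (8, 29, 16, 5, 38, Vega, rd)}
Selection pid ≤ qty: {(22, 16, 2, 2, 9, Delta, qa), (22, 16, 2, 2, 9, Lyra, p3), (22, 29, 18, 2, 9, Delta, qa), (22, 29, 18, 2, 9, Lyra, p3), (8, 28, 20, 5, 38, Alpha, mkt), (8, 28, 20, 5, 38, Argo, bio), (8, 28, 20, 5, 38, Vega, rd), (8, 29, 16, 5, 38, Alpha, mkt), (8, 29, 16, 5, 38, Argo, bio), (8, 29, 16, 5, 38, Vega, rd)}
Keep only column(s) sid, region, pid: {(16, bio, 5), (16, mkt, 5), (16, rd, 5), (18, p3, 2), (18, qa, 2), (2, p3, 2), (2, qa, 2), (20, bio, 5), (20, mkt, 5), (20, rd, 5)}

{(16, bio, 5), (16, mkt, 5), (16, rd, 5), (18, p3, 2), (18, qa, 2), (2, p3, 2), (2, qa, 2), (20, bio, 5), (20, mkt, 5), (20, rd, 5)}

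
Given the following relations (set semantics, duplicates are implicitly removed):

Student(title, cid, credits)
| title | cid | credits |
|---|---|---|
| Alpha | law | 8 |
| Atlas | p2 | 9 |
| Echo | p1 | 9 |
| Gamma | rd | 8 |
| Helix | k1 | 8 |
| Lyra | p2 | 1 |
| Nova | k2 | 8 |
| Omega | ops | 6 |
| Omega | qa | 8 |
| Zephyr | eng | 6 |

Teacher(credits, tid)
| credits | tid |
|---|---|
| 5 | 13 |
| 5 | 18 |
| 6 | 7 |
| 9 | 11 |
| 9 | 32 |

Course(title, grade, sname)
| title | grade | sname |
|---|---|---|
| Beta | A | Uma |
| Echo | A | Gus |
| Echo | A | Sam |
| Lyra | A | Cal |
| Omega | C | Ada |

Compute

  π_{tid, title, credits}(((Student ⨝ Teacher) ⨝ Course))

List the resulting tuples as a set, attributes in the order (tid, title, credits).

{(11, Echo, 9), (32, Echo, 9), (7, Omega, 6)}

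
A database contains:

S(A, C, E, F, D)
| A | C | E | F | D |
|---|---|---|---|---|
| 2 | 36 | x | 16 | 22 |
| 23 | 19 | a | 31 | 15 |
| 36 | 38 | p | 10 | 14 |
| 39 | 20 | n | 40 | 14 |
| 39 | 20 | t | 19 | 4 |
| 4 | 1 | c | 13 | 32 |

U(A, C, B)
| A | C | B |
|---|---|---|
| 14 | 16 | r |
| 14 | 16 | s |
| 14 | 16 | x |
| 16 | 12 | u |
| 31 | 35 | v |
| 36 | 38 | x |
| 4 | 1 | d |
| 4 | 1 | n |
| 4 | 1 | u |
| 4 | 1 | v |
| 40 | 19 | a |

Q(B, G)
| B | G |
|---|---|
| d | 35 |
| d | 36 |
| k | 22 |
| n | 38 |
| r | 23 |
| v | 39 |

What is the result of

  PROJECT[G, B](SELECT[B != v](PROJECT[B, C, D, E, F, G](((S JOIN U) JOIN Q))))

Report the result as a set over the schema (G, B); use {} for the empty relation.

Joining S and U on A, C yields {(36, 38, p, 10, 14, x), (4, 1, c, 13, 32, d), (4, 1, c, 13, 32, n), (4, 1, c, 13, 32, u), (4, 1, c, 13, 32, v)}.
Joining (S JOIN U) and Q on B yields {(4, 1, c, 13, 32, d, 35), (4, 1, c, 13, 32, d, 36), (4, 1, c, 13, 32, n, 38), (4, 1, c, 13, 32, v, 39)}.
π[B, C, D, E, F, G]: project onto (B, C, D, E, F, G) → {(d, 1, 32, c, 13, 35), (d, 1, 32, c, 13, 36), (n, 1, 32, c, 13, 38), (v, 1, 32, c, 13, 39)}
Apply σ_{B != v}; surviving tuples: {(d, 1, 32, c, 13, 35), (d, 1, 32, c, 13, 36), (n, 1, 32, c, 13, 38)}
π[G, B]: project onto (G, B) → {(35, d), (36, d), (38, n)}

{(35, d), (36, d), (38, n)}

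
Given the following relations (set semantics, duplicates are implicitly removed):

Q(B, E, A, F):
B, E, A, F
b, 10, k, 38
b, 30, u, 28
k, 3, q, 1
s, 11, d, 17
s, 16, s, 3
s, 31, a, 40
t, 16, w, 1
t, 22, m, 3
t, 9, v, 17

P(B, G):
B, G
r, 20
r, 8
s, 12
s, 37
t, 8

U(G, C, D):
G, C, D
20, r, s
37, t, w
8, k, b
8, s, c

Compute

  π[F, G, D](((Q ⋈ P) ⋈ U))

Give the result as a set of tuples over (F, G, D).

{(1, 8, b), (1, 8, c), (17, 37, w), (17, 8, b), (17, 8, c), (3, 37, w), (3, 8, b), (3, 8, c), (40, 37, w)}

Q ⋈ P (natural join on B): {(s, 11, d, 17, 12), (s, 11, d, 17, 37), (s, 16, s, 3, 12), (s, 16, s, 3, 37), (s, 31, a, 40, 12), (s, 31, a, 40, 37), (t, 16, w, 1, 8), (t, 22, m, 3, 8), (t, 9, v, 17, 8)}
(Q ⋈ P) ⋈ U (natural join on G): {(s, 11, d, 17, 37, t, w), (s, 16, s, 3, 37, t, w), (s, 31, a, 40, 37, t, w), (t, 16, w, 1, 8, k, b), (t, 16, w, 1, 8, s, c), (t, 22, m, 3, 8, k, b), (t, 22, m, 3, 8, s, c), (t, 9, v, 17, 8, k, b), (t, 9, v, 17, 8, s, c)}
π[F, G, D]: project onto (F, G, D) → {(1, 8, b), (1, 8, c), (17, 37, w), (17, 8, b), (17, 8, c), (3, 37, w), (3, 8, b), (3, 8, c), (40, 37, w)}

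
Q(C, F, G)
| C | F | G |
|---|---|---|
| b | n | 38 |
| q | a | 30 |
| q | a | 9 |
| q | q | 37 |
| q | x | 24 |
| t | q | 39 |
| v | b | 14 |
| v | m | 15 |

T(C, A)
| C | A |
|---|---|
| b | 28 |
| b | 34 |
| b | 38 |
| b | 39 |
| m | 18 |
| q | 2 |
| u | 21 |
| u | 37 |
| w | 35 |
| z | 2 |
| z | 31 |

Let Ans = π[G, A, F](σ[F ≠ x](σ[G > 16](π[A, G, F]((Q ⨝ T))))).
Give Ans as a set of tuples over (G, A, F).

Q ⋈ T (natural join on C): {(b, n, 38, 28), (b, n, 38, 34), (b, n, 38, 38), (b, n, 38, 39), (q, a, 30, 2), (q, a, 9, 2), (q, q, 37, 2), (q, x, 24, 2)}
Keep only column(s) A, G, F: {(2, 24, x), (2, 30, a), (2, 37, q), (2, 9, a), (28, 38, n), (34, 38, n), (38, 38, n), (39, 38, n)}
Selection G > 16: {(2, 24, x), (2, 30, a), (2, 37, q), (28, 38, n), (34, 38, n), (38, 38, n), (39, 38, n)}
Selection F ≠ x: {(2, 30, a), (2, 37, q), (28, 38, n), (34, 38, n), (38, 38, n), (39, 38, n)}
Keep only column(s) G, A, F: {(30, 2, a), (37, 2, q), (38, 28, n), (38, 34, n), (38, 38, n), (38, 39, n)}

{(30, 2, a), (37, 2, q), (38, 28, n), (38, 34, n), (38, 38, n), (38, 39, n)}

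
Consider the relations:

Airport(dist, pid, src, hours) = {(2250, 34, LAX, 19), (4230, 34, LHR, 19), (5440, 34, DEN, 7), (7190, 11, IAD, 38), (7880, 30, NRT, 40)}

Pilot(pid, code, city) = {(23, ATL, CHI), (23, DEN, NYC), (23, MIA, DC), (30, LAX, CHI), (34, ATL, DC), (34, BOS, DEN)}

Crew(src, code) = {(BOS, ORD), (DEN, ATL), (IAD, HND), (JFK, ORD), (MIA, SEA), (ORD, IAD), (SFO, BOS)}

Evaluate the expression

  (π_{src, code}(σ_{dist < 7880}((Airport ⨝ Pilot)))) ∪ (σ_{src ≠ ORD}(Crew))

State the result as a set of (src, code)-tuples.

Natural join on pid: {(2250, 34, LAX, 19, ATL, DC), (2250, 34, LAX, 19, BOS, DEN), (4230, 34, LHR, 19, ATL, DC), (4230, 34, LHR, 19, BOS, DEN), (5440, 34, DEN, 7, ATL, DC), (5440, 34, DEN, 7, BOS, DEN), (7880, 30, NRT, 40, LAX, CHI)}
Apply σ_{dist < 7880}; surviving tuples: {(2250, 34, LAX, 19, ATL, DC), (2250, 34, LAX, 19, BOS, DEN), (4230, 34, LHR, 19, ATL, DC), (4230, 34, LHR, 19, BOS, DEN), (5440, 34, DEN, 7, ATL, DC), (5440, 34, DEN, 7, BOS, DEN)}
π[src, code]: project onto (src, code) → {(DEN, ATL), (DEN, BOS), (LAX, ATL), (LAX, BOS), (LHR, ATL), (LHR, BOS)}
Apply σ_{src ≠ ORD}; surviving tuples: {(BOS, ORD), (DEN, ATL), (IAD, HND), (JFK, ORD), (MIA, SEA), (SFO, BOS)}
Union: {(DEN, ATL), (DEN, BOS), (LAX, ATL), (LAX, BOS), (LHR, ATL), (LHR, BOS)} with {(BOS, ORD), (DEN, ATL), (IAD, HND), (JFK, ORD), (MIA, SEA), (SFO, BOS)} → {(BOS, ORD), (DEN, ATL), (DEN, BOS), (IAD, HND), (JFK, ORD), (LAX, ATL), (LAX, BOS), (LHR, ATL), (LHR, BOS), (MIA, SEA), (SFO, BOS)}

{(BOS, ORD), (DEN, ATL), (DEN, BOS), (IAD, HND), (JFK, ORD), (LAX, ATL), (LAX, BOS), (LHR, ATL), (LHR, BOS), (MIA, SEA), (SFO, BOS)}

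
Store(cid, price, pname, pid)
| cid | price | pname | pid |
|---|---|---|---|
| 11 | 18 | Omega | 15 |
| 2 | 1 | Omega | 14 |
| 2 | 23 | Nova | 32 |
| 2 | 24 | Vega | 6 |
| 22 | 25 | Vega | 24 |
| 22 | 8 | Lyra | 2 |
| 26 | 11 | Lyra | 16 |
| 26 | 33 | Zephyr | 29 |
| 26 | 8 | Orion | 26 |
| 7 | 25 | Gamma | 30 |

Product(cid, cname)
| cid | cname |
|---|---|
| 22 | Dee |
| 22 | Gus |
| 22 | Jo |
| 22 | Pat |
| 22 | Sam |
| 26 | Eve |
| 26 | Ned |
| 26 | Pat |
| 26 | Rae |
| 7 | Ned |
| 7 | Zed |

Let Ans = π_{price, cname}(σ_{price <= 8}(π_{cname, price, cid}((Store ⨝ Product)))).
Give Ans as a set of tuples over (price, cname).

{(8, Dee), (8, Eve), (8, Gus), (8, Jo), (8, Ned), (8, Pat), (8, Rae), (8, Sam)}

Joining Store and Product on cid yields {(22, 25, Vega, 24, Dee), (22, 25, Vega, 24, Gus), (22, 25, Vega, 24, Jo), (22, 25, Vega, 24, Pat), (22, 25, Vega, 24, Sam), (22, 8, Lyra, 2, Dee), (22, 8, Lyra, 2, Gus), (22, 8, Lyra, 2, Jo), (22, 8, Lyra, 2, Pat), (22, 8, Lyra, 2, Sam), (26, 11, Lyra, 16, Eve), (26, 11, Lyra, 16, Ned), (26, 11, Lyra, 16, Pat), (26, 11, Lyra, 16, Rae), (26, 33, Zephyr, 29, Eve), (26, 33, Zephyr, 29, Ned), (26, 33, Zephyr, 29, Pat), (26, 33, Zephyr, 29, Rae), (26, 8, Orion, 26, Eve), (26, 8, Orion, 26, Ned), (26, 8, Orion, 26, Pat), (26, 8, Orion, 26, Rae), (7, 25, Gamma, 30, Ned), (7, 25, Gamma, 30, Zed)}.
Keep only column(s) cname, price, cid: {(Dee, 25, 22), (Dee, 8, 22), (Eve, 11, 26), (Eve, 33, 26), (Eve, 8, 26), (Gus, 25, 22), (Gus, 8, 22), (Jo, 25, 22), (Jo, 8, 22), (Ned, 11, 26), (Ned, 25, 7), (Ned, 33, 26), (Ned, 8, 26), (Pat, 11, 26), (Pat, 25, 22), (Pat, 33, 26), (Pat, 8, 22), (Pat, 8, 26), (Rae, 11, 26), (Rae, 33, 26), (Rae, 8, 26), (Sam, 25, 22), (Sam, 8, 22), (Zed, 25, 7)}
Apply σ_{price <= 8}; surviving tuples: {(Dee, 8, 22), (Eve, 8, 26), (Gus, 8, 22), (Jo, 8, 22), (Ned, 8, 26), (Pat, 8, 22), (Pat, 8, 26), (Rae, 8, 26), (Sam, 8, 22)}
Keep only column(s) price, cname (1 duplicate(s) eliminated): {(8, Dee), (8, Eve), (8, Gus), (8, Jo), (8, Ned), (8, Pat), (8, Rae), (8, Sam)}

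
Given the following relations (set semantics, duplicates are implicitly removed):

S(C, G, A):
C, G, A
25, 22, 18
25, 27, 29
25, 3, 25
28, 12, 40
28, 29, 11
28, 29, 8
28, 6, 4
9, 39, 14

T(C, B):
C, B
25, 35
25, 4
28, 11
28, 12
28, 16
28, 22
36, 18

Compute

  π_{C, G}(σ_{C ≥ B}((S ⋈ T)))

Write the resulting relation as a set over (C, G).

{(25, 22), (25, 27), (25, 3), (28, 12), (28, 29), (28, 6)}

S ⋈ T (natural join on C): {(25, 22, 18, 35), (25, 22, 18, 4), (25, 27, 29, 35), (25, 27, 29, 4), (25, 3, 25, 35), (25, 3, 25, 4), (28, 12, 40, 11), (28, 12, 40, 12), (28, 12, 40, 16), (28, 12, 40, 22), (28, 29, 11, 11), (28, 29, 11, 12), (28, 29, 11, 16), (28, 29, 11, 22), (28, 29, 8, 11), (28, 29, 8, 12), (28, 29, 8, 16), (28, 29, 8, 22), (28, 6, 4, 11), (28, 6, 4, 12), (28, 6, 4, 16), (28, 6, 4, 22)}
Selection C ≥ B: {(25, 22, 18, 4), (25, 27, 29, 4), (25, 3, 25, 4), (28, 12, 40, 11), (28, 12, 40, 12), (28, 12, 40, 16), (28, 12, 40, 22), (28, 29, 11, 11), (28, 29, 11, 12), (28, 29, 11, 16), (28, 29, 11, 22), (28, 29, 8, 11), (28, 29, 8, 12), (28, 29, 8, 16), (28, 29, 8, 22), (28, 6, 4, 11), (28, 6, 4, 12), (28, 6, 4, 16), (28, 6, 4, 22)}
Keep only column(s) C, G (13 duplicate(s) eliminated): {(25, 22), (25, 27), (25, 3), (28, 12), (28, 29), (28, 6)}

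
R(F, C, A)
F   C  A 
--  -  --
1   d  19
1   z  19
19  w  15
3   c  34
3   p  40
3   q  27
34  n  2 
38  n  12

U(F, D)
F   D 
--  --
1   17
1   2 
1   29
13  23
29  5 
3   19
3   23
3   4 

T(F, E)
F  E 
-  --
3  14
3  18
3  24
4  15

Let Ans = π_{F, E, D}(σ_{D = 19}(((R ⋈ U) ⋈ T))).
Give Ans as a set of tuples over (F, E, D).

Joining R and U on F yields {(1, d, 19, 17), (1, d, 19, 2), (1, d, 19, 29), (1, z, 19, 17), (1, z, 19, 2), (1, z, 19, 29), (3, c, 34, 19), (3, c, 34, 23), (3, c, 34, 4), (3, p, 40, 19), (3, p, 40, 23), (3, p, 40, 4), (3, q, 27, 19), (3, q, 27, 23), (3, q, 27, 4)}.
Joining (R ⋈ U) and T on F yields {(3, c, 34, 19, 14), (3, c, 34, 19, 18), (3, c, 34, 19, 24), (3, c, 34, 23, 14), (3, c, 34, 23, 18), (3, c, 34, 23, 24), (3, c, 34, 4, 14), (3, c, 34, 4, 18), (3, c, 34, 4, 24), (3, p, 40, 19, 14), (3, p, 40, 19, 18), (3, p, 40, 19, 24), (3, p, 40, 23, 14), (3, p, 40, 23, 18), (3, p, 40, 23, 24), (3, p, 40, 4, 14), (3, p, 40, 4, 18), (3, p, 40, 4, 24), (3, q, 27, 19, 14), (3, q, 27, 19, 18), (3, q, 27, 19, 24), (3, q, 27, 23, 14), (3, q, 27, 23, 18), (3, q, 27, 23, 24), (3, q, 27, 4, 14), (3, q, 27, 4, 18), (3, q, 27, 4, 24)}.
σ[D = 19]: keep tuples satisfying D = 19 → {(3, c, 34, 19, 14), (3, c, 34, 19, 18), (3, c, 34, 19, 24), (3, p, 40, 19, 14), (3, p, 40, 19, 18), (3, p, 40, 19, 24), (3, q, 27, 19, 14), (3, q, 27, 19, 18), (3, q, 27, 19, 24)}
Keep only column(s) F, E, D (6 duplicate(s) eliminated): {(3, 14, 19), (3, 18, 19), (3, 24, 19)}

{(3, 14, 19), (3, 18, 19), (3, 24, 19)}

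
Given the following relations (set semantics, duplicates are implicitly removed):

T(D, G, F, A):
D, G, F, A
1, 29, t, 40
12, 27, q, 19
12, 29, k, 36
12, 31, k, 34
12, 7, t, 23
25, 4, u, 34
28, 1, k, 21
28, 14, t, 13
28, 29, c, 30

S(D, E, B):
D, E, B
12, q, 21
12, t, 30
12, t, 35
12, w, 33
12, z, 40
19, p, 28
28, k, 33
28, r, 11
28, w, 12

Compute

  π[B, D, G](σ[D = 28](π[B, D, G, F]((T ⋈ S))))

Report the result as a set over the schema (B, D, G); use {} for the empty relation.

Natural join on D: {(12, 27, q, 19, q, 21), (12, 27, q, 19, t, 30), (12, 27, q, 19, t, 35), (12, 27, q, 19, w, 33), (12, 27, q, 19, z, 40), (12, 29, k, 36, q, 21), (12, 29, k, 36, t, 30), (12, 29, k, 36, t, 35), (12, 29, k, 36, w, 33), (12, 29, k, 36, z, 40), (12, 31, k, 34, q, 21), (12, 31, k, 34, t, 30), (12, 31, k, 34, t, 35), (12, 31, k, 34, w, 33), (12, 31, k, 34, z, 40), (12, 7, t, 23, q, 21), (12, 7, t, 23, t, 30), (12, 7, t, 23, t, 35), (12, 7, t, 23, w, 33), (12, 7, t, 23, z, 40), (28, 1, k, 21, k, 33), (28, 1, k, 21, r, 11), (28, 1, k, 21, w, 12), (28, 14, t, 13, k, 33), (28, 14, t, 13, r, 11), (28, 14, t, 13, w, 12), (28, 29, c, 30, k, 33), (28, 29, c, 30, r, 11), (28, 29, c, 30, w, 12)}
π[B, D, G, F]: project onto (B, D, G, F) → {(11, 28, 1, k), (11, 28, 14, t), (11, 28, 29, c), (12, 28, 1, k), (12, 28, 14, t), (12, 28, 29, c), (21, 12, 27, q), (21, 12, 29, k), (21, 12, 31, k), (21, 12, 7, t), (30, 12, 27, q), (30, 12, 29, k), (30, 12, 31, k), (30, 12, 7, t), (33, 12, 27, q), (33, 12, 29, k), (33, 12, 31, k), (33, 12, 7, t), (33, 28, 1, k), (33, 28, 14, t), (33, 28, 29, c), (35, 12, 27, q), (35, 12, 29, k), (35, 12, 31, k), (35, 12, 7, t), (40, 12, 27, q), (40, 12, 29, k), (40, 12, 31, k), (40, 12, 7, t)}
σ[D = 28]: keep tuples satisfying D = 28 → {(11, 28, 1, k), (11, 28, 14, t), (11, 28, 29, c), (12, 28, 1, k), (12, 28, 14, t), (12, 28, 29, c), (33, 28, 1, k), (33, 28, 14, t), (33, 28, 29, c)}
π[B, D, G]: project onto (B, D, G) → {(11, 28, 1), (11, 28, 14), (11, 28, 29), (12, 28, 1), (12, 28, 14), (12, 28, 29), (33, 28, 1), (33, 28, 14), (33, 28, 29)}

{(11, 28, 1), (11, 28, 14), (11, 28, 29), (12, 28, 1), (12, 28, 14), (12, 28, 29), (33, 28, 1), (33, 28, 14), (33, 28, 29)}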